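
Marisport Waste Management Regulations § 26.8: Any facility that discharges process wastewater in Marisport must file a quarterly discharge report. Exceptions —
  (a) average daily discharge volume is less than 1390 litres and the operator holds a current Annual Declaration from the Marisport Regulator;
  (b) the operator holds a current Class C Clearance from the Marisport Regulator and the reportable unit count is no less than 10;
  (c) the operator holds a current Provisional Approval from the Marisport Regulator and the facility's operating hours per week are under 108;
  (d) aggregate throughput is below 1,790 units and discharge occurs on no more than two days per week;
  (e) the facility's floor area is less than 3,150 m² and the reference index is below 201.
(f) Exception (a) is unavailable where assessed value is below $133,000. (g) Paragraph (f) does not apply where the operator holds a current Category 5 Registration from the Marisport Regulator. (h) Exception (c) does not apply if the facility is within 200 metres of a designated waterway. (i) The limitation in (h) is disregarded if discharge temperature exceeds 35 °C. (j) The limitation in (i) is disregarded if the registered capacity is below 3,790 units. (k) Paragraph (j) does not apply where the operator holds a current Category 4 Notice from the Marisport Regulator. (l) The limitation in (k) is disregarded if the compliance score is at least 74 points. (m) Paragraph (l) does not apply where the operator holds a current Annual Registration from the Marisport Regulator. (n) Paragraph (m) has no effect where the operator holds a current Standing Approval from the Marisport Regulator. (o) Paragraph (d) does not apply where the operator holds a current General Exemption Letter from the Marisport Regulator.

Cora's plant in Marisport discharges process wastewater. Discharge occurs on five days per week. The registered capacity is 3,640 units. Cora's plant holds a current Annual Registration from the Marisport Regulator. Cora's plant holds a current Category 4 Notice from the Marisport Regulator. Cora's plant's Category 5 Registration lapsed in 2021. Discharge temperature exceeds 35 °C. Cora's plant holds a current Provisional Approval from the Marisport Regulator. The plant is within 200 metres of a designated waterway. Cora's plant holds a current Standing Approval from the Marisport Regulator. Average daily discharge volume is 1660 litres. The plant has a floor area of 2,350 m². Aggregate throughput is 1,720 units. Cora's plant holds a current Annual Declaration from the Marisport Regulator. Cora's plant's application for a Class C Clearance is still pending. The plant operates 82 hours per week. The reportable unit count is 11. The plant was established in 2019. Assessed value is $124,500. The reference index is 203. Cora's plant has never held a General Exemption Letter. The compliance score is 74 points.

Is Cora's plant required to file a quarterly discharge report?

Yes — Cora's plant must file a quarterly discharge report.

Exception (a) fails — average daily discharge volume is 1660 litres, not less than 1390 litres.
Exception (b) does not apply: no current Class C Clearance is held.
All of (c)'s requirements are met (a current Provisional Approval is held; the facility's operating hours per week are 82, under the 108 limit). Turning to paragraphs (h)–(n): (h) operates against (c): the plant is within 200 m of a designated waterway. (i) would limit (h) — discharge temperature exceeds 35 °C — but (j) sets (i) aside: (j) is triggered — the registered capacity is 3,640 units, below the 3,790 units limit. (k) would limit (j) — a current Category 4 Notice is held — but (l) sets (k) aside: (l) operates against (k): the compliance score is 74 points, meeting the 74 points threshold. (m) is engaged (a current Annual Registration is held), but is itself disapplied by (n): (n) is engaged — a current Standing Approval is held. (c) is therefore removed.
Exception (d) requires that discharge occurs on no more than two days per week; but discharge occurs on five days per week, so (d) is unavailable.
Exception (e) does not apply: the reference index is 203, not below 201.
No exception applies. The general rule governs.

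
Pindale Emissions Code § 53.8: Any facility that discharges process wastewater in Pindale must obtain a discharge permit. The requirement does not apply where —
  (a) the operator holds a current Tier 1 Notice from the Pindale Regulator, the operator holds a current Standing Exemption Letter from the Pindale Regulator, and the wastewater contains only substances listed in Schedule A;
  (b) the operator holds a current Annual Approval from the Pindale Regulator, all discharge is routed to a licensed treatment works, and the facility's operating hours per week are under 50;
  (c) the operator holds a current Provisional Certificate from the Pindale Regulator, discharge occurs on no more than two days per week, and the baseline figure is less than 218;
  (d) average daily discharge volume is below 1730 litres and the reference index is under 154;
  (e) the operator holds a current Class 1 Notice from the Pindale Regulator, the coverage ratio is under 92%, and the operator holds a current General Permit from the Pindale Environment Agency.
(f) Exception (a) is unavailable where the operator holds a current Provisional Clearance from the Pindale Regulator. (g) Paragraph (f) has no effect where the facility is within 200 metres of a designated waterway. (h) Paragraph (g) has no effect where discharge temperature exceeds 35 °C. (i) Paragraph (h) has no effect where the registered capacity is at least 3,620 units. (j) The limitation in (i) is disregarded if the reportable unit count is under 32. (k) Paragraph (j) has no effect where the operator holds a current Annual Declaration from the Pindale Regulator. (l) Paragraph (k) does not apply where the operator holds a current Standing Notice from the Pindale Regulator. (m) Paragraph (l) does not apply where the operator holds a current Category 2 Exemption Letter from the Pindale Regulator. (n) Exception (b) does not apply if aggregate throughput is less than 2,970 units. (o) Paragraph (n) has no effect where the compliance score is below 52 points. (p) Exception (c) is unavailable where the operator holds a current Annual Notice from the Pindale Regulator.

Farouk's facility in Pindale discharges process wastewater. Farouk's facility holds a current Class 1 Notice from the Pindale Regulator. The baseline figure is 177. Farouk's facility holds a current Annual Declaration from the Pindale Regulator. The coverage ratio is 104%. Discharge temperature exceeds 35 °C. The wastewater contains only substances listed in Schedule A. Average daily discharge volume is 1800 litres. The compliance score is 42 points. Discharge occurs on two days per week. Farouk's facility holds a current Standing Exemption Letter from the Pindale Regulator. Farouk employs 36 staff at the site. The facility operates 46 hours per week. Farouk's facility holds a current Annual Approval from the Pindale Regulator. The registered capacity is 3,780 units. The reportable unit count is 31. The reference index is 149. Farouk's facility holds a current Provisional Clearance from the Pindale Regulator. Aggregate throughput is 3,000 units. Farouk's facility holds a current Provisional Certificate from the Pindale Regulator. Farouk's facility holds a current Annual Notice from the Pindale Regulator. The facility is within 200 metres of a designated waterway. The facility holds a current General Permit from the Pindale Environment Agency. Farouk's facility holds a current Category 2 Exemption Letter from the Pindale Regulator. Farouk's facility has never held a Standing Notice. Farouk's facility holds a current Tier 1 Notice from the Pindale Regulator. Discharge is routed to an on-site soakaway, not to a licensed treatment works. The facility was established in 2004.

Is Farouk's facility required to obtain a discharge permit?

No — exception (a) applies; Farouk's facility is not required to obtain a discharge permit.

Exception (a): a current Tier 1 Notice is held; a current Standing Exemption Letter is held; the wastewater is Schedule-A-only — every condition holds. Considering the limiting provisions: (f) would limit (a) — a current Provisional Clearance is held — but (g) sets (f) aside: (g) operates against (f): the facility is within 200 m of a designated waterway. (h) is triggered (discharge temperature exceeds 35 °C), but yields to (i): (i) applies — the registered capacity is 3,780 units, meeting the 3,620 units threshold. (j) operates (the reportable unit count is 31, under the 32 limit), but is set aside by (k): (k) operates — a current Annual Declaration is held. (l) does not operate here (there is no Standing Notice in force), so (k) stands. Exception (a) stands.
Exception (b) does not apply: discharge is not routed to a licensed treatment works.
Exception (c)'s conditions are all satisfied: a current Provisional Certificate is held; discharge occurs on no more than two days per week; the baseline figure is 177, less than the 218 limit. However, paragraph (p) must be considered: (p) operates against (c): a current Annual Notice is held. So (c) is unavailable.
Exception (d) requires that average daily discharge volume is below 1730 litres; but average daily discharge volume is 1800 litres, not below 1730 litres, so (d) is unavailable.
Exception (e) requires that the coverage ratio is under 92%; but the coverage ratio is 104%, not under 92%, so (e) is unavailable.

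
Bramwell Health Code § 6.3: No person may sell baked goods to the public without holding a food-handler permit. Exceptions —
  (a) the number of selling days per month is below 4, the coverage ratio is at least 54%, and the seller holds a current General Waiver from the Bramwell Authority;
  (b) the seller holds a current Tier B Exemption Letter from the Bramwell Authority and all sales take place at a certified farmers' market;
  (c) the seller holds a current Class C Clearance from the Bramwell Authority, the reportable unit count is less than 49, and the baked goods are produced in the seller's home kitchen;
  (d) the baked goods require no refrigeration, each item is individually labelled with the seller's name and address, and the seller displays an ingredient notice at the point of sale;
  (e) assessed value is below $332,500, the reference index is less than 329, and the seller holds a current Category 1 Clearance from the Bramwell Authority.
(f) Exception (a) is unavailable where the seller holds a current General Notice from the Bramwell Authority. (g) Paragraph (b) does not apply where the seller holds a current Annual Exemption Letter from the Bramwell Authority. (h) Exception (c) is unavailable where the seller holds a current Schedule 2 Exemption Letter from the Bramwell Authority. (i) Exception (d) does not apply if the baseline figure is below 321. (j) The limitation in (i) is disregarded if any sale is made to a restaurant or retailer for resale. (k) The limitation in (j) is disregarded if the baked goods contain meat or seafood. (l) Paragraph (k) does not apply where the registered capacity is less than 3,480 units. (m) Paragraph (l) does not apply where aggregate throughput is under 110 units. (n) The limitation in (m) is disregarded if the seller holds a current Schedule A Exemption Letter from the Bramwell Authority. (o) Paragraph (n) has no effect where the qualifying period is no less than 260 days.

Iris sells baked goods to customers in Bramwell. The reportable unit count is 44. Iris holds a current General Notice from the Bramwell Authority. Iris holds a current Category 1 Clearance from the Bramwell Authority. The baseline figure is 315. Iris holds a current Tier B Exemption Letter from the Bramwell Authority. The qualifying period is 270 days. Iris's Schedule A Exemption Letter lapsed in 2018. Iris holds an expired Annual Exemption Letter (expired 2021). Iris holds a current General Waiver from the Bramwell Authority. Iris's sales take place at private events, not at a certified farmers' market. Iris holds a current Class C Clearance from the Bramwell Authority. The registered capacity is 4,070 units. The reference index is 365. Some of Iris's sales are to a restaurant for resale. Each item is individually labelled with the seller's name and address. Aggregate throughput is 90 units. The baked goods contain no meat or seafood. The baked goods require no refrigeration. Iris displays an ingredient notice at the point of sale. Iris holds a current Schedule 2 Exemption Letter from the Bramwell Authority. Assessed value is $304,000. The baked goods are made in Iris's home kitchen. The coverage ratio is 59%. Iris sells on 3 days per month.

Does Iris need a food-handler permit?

No — exception (d) applies; Iris is not required to hold a food-handler permit.

Exception (a) is satisfied on its face — the number of selling days per month is 3, below the 4 limit; the coverage ratio is 59%, meeting the 54% threshold; a current General Waiver is held. However, paragraph (f) must be considered: (f) operates against (a): a current General Notice is held. (a) is therefore removed.
Exception (b) fails — sales are at private events, not a certified farmers' market.
All of (c)'s requirements are met (a current Class C Clearance is held; the reportable unit count is 44, less than the 49 limit; the baked goods are home-kitchen produced). But applying paragraph (h): (h) operates against (c): a current Schedule 2 Exemption Letter is held. So (c) is unavailable.
Exception (d): the baked goods are shelf-stable; items are individually labelled; an ingredient notice is displayed — every condition holds. Considering the limiting provisions: (i) applies (the baseline figure is 315, below the 321 limit), but is set aside by (j): (j) operates against (i): some sales are to a restaurant for resale. (k), which would lift (j), is inapplicable — the baked goods contain no meat or seafood. Exception (d) stands.
Exception (e) requires that the reference index is less than 329; but the reference index is 365, not less than 329, so (e) is unavailable.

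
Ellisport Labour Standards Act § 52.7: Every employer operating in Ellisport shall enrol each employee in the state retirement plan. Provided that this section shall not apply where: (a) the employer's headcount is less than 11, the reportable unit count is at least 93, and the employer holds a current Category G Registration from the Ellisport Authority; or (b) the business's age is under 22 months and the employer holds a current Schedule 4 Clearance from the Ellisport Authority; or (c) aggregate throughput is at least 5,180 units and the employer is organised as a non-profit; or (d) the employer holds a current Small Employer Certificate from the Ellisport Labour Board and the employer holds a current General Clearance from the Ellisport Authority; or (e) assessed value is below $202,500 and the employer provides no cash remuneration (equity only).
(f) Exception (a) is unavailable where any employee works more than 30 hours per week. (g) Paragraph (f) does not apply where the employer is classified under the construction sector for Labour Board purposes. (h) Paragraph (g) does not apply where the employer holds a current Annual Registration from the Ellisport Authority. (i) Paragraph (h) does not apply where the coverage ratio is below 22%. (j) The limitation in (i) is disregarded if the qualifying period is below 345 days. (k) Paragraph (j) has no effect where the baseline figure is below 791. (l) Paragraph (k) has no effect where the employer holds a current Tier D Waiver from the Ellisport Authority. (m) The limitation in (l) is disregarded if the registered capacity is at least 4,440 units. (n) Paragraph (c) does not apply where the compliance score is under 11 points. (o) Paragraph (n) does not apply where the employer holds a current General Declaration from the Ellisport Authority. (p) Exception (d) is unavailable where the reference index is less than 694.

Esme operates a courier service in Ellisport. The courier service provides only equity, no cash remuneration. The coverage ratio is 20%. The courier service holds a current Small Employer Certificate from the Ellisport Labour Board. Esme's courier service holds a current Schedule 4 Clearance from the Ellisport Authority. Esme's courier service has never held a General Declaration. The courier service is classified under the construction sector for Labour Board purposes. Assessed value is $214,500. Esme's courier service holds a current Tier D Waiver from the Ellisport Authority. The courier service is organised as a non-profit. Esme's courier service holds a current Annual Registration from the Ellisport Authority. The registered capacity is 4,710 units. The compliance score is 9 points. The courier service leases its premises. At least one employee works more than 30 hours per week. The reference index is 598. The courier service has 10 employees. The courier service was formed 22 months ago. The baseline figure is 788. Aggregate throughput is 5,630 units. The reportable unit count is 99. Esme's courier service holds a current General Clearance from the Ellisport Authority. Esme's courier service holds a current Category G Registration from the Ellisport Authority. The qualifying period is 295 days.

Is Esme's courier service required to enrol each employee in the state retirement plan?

Exception (a) is satisfied on its face — the employer's headcount is 10, less than the 11 limit; the reportable unit count is 99, meeting the 93 threshold; a current Category G Registration is held. Applying paragraphs (f)–(m): (f) would limit (a) — at least one employee exceeds 30 hours/week — but (g) sets (f) aside: (g) operates against (f): the courier service is classified under the construction sector. (h) would limit (g) — a current Annual Registration is held — but (i) sets (h) aside: (i) is triggered — the coverage ratio is 20%, below the 22% limit. (j) would limit (i) — the qualifying period is 295 days, below the 345 days limit — but (k) sets (j) aside: (k) is engaged — the baseline figure is 788, below the 791 limit. (l) applies (a current Tier D Waiver is held), but is set aside by (m): (m) operates against (l): the registered capacity is 4,710 units, meeting the 4,440 units threshold. So (a) applies.
Exception (b) requires that the business's age is under 22 months; but the business's age is 22 months, not under 22 months, so (b) is unavailable.
Exception (c)'s conditions are all satisfied: aggregate throughput is 5,630 units, meeting the 5,180 units threshold; the employer is a non-profit. However, paragraphs (n)–(o) must be considered: (n) is engaged — the compliance score is 9 points, under the 11 points limit. (o) is not triggered (no current General Declaration is held), so (n) stands. So (c) is unavailable.
Exception (d)'s conditions are all satisfied: a current Small Employer Certificate is held; a current General Clearance is held. But applying paragraph (p): (p) operates against (d): the reference index is 598, less than the 694 limit. (d) is therefore removed.
Exception (e) requires that assessed value is below $202,500; but assessed value is $214,500, not below $202,500, so (e) is unavailable.

No — exception (a) applies; Esme's courier service is not required to enrol each employee in the state retirement plan.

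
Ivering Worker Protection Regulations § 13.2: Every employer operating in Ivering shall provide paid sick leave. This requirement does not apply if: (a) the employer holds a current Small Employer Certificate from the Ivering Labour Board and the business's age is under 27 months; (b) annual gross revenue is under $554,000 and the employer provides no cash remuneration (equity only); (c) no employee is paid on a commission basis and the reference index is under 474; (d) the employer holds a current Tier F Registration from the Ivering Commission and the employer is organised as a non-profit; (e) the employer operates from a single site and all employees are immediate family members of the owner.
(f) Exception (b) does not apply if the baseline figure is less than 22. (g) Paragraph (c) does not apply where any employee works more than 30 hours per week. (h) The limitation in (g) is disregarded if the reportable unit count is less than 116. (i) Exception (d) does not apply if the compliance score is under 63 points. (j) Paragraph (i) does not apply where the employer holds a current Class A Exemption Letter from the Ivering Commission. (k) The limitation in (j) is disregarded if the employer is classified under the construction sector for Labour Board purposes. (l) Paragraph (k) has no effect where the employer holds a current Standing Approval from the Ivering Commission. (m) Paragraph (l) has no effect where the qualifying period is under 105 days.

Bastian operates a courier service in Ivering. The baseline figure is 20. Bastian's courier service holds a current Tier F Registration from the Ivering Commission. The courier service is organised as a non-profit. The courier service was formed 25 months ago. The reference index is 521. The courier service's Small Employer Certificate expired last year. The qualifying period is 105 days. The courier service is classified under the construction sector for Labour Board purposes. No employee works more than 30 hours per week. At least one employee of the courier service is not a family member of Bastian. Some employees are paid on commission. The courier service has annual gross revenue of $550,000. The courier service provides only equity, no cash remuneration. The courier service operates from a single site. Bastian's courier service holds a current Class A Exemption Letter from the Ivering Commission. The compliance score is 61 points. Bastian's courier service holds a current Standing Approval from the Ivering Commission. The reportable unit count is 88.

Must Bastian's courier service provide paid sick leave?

Exception (a) does not apply: the Small Employer Certificate has expired.
Exception (b) is satisfied on its face — annual gross revenue is $550,000, under the $554,000 limit; remuneration is equity-only. But: (f) operates against (b): the baseline figure is 20, less than the 22 limit. Exception (b) does not apply.
Exception (c) does not apply: some employees are paid on commission.
Exception (d)'s conditions are all satisfied: a current Tier F Registration is held; the employer is a non-profit. Applying paragraphs (i)–(m): (i) would limit (d) — the compliance score is 61 points, under the 63 points limit — but (j) sets (i) aside: (j) operates against (i): a current Class A Exemption Letter is held. (k) would limit (j) — the courier service is classified under the construction sector — but (l) sets (k) aside: (l) operates against (k): a current Standing Approval is held. (m) does not operate here (the qualifying period is 105 days, not under 105 days), so (l) stands. Exception (d) stands.
Exception (e) fails — at least one employee is not a family member.

No — exception (d) applies; Bastian's courier service is not required to provide paid sick leave.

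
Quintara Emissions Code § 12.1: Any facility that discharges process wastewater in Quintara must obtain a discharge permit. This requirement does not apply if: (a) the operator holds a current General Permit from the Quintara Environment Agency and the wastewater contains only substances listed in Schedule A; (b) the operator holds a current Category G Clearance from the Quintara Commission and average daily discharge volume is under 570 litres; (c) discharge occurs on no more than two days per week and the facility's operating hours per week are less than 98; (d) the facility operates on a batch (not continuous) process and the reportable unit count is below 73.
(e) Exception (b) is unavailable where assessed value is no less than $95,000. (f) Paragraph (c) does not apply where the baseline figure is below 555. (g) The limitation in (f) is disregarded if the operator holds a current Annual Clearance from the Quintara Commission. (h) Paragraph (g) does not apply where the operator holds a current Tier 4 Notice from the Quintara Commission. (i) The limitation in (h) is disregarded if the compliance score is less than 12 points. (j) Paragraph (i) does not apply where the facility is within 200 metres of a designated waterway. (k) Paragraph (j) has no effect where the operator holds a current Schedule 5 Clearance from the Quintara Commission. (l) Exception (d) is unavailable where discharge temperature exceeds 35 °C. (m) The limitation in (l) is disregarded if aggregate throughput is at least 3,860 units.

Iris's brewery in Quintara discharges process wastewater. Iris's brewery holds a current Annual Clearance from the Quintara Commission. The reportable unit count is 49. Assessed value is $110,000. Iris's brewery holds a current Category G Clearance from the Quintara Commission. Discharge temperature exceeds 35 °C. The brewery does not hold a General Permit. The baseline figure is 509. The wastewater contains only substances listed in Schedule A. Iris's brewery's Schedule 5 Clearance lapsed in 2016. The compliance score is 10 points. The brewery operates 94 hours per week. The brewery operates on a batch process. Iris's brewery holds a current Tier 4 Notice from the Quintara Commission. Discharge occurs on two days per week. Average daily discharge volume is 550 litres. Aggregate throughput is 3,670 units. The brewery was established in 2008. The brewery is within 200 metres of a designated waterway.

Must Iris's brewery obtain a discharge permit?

Yes — Iris's brewery must obtain a discharge permit.

Exception (a) does not apply: no General Permit is held.
All of (b)'s requirements are met (a current Category G Clearance is held; average daily discharge volume is 550 litres, under the 570 litres limit). But applying paragraph (e): (e) operates against (b): assessed value is $110,000, meeting the $95,000 threshold. Exception (b) does not apply.
Exception (c)'s conditions are all satisfied: discharge occurs on no more than two days per week; the facility's operating hours per week are 94, less than the 98 limit. However, paragraphs (f)–(k) must be considered: (f) is triggered — the baseline figure is 509, below the 555 limit. (g) would limit (f) — a current Annual Clearance is held — but (h) sets (g) aside: (h) operates against (g): a current Tier 4 Notice is held. (i) would limit (h) — the compliance score is 10 points, less than the 12 points limit — but (j) sets (i) aside: (j) operates — the brewery is within 200 m of a designated waterway. (k) is inapplicable (no current Schedule 5 Clearance is held), so (j) stands. So (c) is unavailable.
Exception (d) is satisfied on its face — the facility operates on a batch process; the reportable unit count is 49, below the 73 limit. However, paragraphs (l)–(m) must be considered: (l) is engaged — discharge temperature exceeds 35 °C. (m), which would lift (l), does not operate here — aggregate throughput is 3,670 units, short of 3,860 units. So (d) is unavailable.
Every exception is unavailable, so the rule governs.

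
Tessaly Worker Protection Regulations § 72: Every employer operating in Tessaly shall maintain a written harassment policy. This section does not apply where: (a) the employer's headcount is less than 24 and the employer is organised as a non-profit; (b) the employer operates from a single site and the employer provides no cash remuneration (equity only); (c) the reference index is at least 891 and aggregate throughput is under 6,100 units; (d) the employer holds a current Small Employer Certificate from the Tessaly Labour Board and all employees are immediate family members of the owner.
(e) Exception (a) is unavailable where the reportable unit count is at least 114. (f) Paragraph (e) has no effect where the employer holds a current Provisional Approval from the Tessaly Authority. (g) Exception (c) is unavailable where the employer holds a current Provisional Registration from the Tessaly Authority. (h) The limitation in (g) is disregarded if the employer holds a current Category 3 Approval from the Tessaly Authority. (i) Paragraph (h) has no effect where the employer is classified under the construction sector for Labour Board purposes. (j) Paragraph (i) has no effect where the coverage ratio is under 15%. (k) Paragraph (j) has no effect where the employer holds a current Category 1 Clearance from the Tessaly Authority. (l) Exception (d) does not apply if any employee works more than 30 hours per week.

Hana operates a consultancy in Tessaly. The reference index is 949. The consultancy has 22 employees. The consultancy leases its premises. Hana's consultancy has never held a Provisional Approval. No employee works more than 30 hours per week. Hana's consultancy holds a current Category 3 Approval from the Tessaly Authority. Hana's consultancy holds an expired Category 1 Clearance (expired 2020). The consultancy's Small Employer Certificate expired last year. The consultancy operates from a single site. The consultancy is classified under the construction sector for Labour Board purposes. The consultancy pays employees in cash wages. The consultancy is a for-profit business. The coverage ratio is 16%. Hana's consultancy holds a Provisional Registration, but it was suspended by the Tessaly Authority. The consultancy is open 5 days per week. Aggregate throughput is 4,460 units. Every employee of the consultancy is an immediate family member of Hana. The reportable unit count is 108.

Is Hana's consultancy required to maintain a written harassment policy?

Exception (a) does not apply: the employer is for-profit.
Exception (b) requires that the employer provides no cash remuneration (equity only); but employees are paid cash wages, so (b) is unavailable.
Exception (c): the reference index is 949, meeting the 891 threshold; aggregate throughput is 4,460 units, under the 6,100 units limit — every condition holds. Under paragraphs (g)–(k): (g) is not engaged — there is no Provisional Registration in force. (c) remains available.
Exception (d) requires that the employer holds a current Small Employer Certificate from the Tessaly Labour Board; but the Small Employer Certificate has expired, so (d) is unavailable.

No — exception (c) applies; Hana's consultancy is not required to maintain a written harassment policy.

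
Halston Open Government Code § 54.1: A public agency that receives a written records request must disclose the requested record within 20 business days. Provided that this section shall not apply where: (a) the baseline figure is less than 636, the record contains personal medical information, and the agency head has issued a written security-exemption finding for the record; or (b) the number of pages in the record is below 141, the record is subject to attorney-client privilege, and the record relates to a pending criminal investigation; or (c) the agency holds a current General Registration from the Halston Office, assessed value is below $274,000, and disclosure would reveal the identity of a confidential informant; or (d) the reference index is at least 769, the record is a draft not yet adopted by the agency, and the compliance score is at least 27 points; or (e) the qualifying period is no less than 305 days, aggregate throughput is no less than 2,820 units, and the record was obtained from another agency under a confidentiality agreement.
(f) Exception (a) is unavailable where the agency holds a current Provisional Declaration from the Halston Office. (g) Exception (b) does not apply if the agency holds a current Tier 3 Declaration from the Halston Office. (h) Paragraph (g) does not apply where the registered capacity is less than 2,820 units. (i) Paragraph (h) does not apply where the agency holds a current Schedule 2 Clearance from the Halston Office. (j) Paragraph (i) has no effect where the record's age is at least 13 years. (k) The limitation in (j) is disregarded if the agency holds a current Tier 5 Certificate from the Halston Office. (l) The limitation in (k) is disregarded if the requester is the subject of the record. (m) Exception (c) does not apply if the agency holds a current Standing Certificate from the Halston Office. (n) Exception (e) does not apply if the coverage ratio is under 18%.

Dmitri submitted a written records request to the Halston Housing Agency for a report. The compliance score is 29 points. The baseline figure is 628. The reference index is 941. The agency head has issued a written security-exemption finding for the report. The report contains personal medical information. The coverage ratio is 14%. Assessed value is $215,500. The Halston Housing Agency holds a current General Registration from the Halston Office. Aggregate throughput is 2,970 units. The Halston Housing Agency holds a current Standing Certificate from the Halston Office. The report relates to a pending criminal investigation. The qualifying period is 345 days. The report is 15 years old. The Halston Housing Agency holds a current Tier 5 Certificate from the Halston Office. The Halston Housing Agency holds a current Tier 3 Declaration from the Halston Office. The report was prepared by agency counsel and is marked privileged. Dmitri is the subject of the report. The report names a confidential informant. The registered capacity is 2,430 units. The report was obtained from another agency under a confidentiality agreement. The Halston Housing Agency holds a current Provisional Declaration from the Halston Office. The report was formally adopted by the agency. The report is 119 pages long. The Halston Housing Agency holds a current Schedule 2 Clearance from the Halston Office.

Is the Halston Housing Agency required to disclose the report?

No — exception (b) applies; the Halston Housing Agency is not required to disclose the report.

All of (a)'s requirements are met (the baseline figure is 628, less than the 636 limit; the report contains personal medical information; a written security-exemption finding has been issued). But applying paragraph (f): (f) operates against (a): a current Provisional Declaration is held. So (a) is unavailable.
Exception (b) is satisfied on its face — the number of pages in the record is 119, below the 141 limit; the report is privileged; the report relates to a pending investigation. Considering the limiting provisions: (g) would limit (b) — a current Tier 3 Declaration is held — but (h) sets (g) aside: (h) applies — the registered capacity is 2,430 units, less than the 2,820 units limit. (i) would limit (h) — a current Schedule 2 Clearance is held — but (j) sets (i) aside: (j) operates against (i): the record's age is 15 years, meeting the 13 years threshold. (k) would limit (j) — a current Tier 5 Certificate is held — but (l) sets (k) aside: (l) operates — Dmitri is the subject of the report. Exception (b) stands.
Exception (c) is satisfied on its face — a current General Registration is held; assessed value is $215,500, below the $274,000 limit; the report names a confidential informant. However, paragraph (m) must be considered: (m) applies — a current Standing Certificate is held. Exception (c) does not apply.
Exception (d) requires that the record is a draft not yet adopted by the agency; but the report has been formally adopted, so (d) is unavailable.
Exception (e)'s conditions are all satisfied: the qualifying period is 345 days, meeting the 305 days threshold; aggregate throughput is 2,970 units, meeting the 2,820 units threshold; the report was obtained under a confidentiality agreement. But: (n) operates against (e): the coverage ratio is 14%, under the 18% limit. Exception (e) does not apply.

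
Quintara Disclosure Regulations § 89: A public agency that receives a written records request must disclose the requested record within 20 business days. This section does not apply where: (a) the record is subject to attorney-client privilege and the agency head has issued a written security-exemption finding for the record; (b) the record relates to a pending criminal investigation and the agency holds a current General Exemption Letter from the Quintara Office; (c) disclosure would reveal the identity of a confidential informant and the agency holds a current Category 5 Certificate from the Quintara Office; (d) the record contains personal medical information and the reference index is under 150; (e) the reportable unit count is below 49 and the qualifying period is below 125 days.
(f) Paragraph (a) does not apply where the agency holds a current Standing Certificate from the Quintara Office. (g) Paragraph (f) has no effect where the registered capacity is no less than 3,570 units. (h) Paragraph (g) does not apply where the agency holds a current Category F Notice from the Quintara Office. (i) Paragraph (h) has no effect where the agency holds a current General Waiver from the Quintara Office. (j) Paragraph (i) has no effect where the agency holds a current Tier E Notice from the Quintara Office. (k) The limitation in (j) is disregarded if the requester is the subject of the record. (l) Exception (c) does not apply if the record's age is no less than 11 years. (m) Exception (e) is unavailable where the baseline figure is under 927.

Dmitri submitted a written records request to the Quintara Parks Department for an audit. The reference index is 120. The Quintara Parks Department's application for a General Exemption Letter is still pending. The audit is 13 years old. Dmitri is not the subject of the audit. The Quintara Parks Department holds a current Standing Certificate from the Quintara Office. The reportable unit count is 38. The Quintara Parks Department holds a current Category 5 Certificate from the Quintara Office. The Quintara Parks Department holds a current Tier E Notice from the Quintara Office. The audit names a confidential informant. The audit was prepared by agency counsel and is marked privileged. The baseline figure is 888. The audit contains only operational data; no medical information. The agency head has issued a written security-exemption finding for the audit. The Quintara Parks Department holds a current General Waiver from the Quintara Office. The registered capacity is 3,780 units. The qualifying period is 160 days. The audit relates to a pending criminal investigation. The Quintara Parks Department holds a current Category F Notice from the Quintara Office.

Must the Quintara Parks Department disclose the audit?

All of (a)'s requirements are met (the audit is privileged; a written security-exemption finding has been issued). Turning to paragraphs (f)–(k): (f) applies — a current Standing Certificate is held. (g) would limit (f) — the registered capacity is 3,780 units, meeting the 3,570 units threshold — but (h) sets (g) aside: (h) operates against (g): a current Category F Notice is held. (i) would limit (h) — a current General Waiver is held — but (j) sets (i) aside: (j) applies — a current Tier E Notice is held. (k) does not operate here (Dmitri is not the subject of the audit), so (j) stands. Exception (a) does not apply.
Exception (b) fails — there is no General Exemption Letter in force.
Exception (c)'s conditions are all satisfied: the audit names a confidential informant; a current Category 5 Certificate is held. But applying paragraph (l): (l) applies — the record's age is 13 years, meeting the 11 years threshold. So (c) is unavailable.
Exception (d) does not apply: the audit contains only operational data.
Exception (e) does not apply: the qualifying period is 160 days, not below 125 days.
None of the exceptions is available; § 89 applies in full.

Yes — the Quintara Parks Department must disclose the audit.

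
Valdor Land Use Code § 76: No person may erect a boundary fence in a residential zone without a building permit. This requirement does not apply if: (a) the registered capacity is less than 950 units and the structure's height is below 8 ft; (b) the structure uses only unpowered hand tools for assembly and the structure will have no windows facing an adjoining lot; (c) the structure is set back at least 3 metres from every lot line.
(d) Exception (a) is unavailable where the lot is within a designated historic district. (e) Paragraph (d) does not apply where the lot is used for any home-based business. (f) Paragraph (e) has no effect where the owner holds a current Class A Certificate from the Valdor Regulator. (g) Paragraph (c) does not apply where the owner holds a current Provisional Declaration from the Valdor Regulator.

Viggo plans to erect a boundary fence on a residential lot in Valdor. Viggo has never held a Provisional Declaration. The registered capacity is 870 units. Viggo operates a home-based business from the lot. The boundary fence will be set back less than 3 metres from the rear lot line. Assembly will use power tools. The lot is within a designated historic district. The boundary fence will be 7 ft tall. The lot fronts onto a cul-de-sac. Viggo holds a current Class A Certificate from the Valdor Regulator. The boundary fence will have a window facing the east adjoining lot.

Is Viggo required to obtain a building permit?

Exception (a)'s conditions are all satisfied: the registered capacity is 870 units, less than the 950 units limit; the structure's height is 7 ft, below the 8 ft limit. But applying paragraphs (d)–(f): (d) operates against (a): the lot is in a historic district. (e) would limit (d) — a home-based business operates on the lot — but (f) sets (e) aside: (f) operates against (e): a current Class A Certificate is held. (a) is therefore removed.
Exception (b) requires that the structure uses only unpowered hand tools for assembly; but assembly uses power tools, so (b) is unavailable.
Exception (c) requires that the structure is set back at least 3 metres from every lot line; but the rear setback is under 3 m, so (c) is unavailable.
No exception displaces § 76.

Yes — Viggo must obtain a building permit.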